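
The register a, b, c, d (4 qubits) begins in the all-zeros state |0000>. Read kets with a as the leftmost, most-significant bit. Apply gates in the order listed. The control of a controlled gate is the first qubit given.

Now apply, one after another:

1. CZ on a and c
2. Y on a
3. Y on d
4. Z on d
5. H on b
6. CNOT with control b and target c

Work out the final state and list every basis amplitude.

After the circuit, the state carries amplitude sqrt(2)/2 on |1001>, sqrt(2)/2 on |1111>, and 0 on every other basis state.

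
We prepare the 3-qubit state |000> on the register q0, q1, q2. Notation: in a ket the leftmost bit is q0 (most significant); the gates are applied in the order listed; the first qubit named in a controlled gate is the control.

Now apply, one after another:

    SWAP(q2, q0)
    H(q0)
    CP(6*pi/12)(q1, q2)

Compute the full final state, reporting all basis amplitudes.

The resulting statevector has amplitude sqrt(2)/2 on |000>, sqrt(2)/2 on |100>, and 0 on every other basis state.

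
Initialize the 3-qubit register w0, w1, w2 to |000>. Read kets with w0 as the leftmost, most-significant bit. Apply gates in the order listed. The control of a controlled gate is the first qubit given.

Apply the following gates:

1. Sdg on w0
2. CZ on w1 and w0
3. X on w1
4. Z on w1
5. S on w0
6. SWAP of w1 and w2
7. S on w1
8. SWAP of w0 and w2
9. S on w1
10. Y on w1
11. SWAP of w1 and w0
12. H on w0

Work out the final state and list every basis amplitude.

After the circuit, the state carries amplitude -sqrt(2)*I/2 on |010>, sqrt(2)*I/2 on |110>, and 0 on every other basis state.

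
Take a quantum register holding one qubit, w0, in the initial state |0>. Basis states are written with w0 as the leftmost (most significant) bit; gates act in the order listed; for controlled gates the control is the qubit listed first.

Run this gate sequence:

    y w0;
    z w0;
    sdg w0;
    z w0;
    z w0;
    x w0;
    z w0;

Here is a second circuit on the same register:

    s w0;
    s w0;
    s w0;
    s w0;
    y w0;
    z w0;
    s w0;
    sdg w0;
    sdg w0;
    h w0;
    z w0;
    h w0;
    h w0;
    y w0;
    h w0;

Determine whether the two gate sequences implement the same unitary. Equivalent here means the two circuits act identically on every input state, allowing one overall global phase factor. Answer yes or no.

No: there is an input state on which the two circuits produce genuinely different outputs (not merely differing by a phase).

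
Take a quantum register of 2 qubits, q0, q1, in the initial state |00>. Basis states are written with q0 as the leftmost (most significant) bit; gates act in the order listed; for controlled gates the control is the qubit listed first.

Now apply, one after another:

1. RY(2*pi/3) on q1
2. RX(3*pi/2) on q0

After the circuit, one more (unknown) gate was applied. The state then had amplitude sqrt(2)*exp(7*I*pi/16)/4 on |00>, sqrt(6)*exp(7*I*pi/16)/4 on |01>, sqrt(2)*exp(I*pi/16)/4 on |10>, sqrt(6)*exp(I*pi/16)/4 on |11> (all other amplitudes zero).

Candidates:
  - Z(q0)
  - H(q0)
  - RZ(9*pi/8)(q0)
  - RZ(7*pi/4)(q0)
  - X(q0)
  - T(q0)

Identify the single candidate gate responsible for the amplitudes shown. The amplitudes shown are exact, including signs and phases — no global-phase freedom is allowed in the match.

The unique candidate consistent with the amplitudes is RZ(9*pi/8)(q0).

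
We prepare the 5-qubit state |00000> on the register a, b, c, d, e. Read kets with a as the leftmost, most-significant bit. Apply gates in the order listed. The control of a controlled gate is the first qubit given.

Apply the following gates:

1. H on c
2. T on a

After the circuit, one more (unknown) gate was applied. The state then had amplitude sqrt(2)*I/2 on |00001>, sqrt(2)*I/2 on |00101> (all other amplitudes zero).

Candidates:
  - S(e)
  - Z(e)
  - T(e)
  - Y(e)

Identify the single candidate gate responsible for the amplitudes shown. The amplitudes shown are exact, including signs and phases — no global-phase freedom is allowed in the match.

The applied gate was Y(e).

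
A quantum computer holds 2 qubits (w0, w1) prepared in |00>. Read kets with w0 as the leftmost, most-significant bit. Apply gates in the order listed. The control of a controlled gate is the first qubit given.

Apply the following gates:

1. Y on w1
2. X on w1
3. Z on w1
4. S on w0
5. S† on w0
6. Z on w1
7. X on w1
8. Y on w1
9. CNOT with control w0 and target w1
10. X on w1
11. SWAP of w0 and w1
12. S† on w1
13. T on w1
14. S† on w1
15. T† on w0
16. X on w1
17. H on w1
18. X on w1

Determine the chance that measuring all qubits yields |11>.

The probability of measuring |11> is 1/2. Key observation: steps 1-8 multiply out to the identity, so the circuit reduces to the remaining gates.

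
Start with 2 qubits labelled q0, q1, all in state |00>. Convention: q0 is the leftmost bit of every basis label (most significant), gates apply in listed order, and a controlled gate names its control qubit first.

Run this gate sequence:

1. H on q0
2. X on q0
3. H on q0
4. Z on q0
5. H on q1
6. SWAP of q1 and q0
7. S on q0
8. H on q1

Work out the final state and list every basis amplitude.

The resulting statevector has amplitude 1/2 on |00>, 1/2 on |01>, I/2 on |10>, I/2 on |11>. Key observation: steps 1-4 multiply out to the identity, so the circuit reduces to the remaining gates.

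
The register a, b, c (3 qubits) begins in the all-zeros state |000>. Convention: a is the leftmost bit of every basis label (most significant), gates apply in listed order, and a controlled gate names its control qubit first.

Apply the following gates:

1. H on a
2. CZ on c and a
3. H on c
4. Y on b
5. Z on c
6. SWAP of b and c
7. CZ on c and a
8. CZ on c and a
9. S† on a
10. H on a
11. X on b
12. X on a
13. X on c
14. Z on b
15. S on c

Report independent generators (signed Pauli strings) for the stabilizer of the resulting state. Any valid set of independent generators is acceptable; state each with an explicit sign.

The final state is stabilized by the group generated by -YII, +IXI, +IIZ; other independent generating sets are equally valid. Key observation: the block from step 7 through step 8 cancels to the identity and can be dropped.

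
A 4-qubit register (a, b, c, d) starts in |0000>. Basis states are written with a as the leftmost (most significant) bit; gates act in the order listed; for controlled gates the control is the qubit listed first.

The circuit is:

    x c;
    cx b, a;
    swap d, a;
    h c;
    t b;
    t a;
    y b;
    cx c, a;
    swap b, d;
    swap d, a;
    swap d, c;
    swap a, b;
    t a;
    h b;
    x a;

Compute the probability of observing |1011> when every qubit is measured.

The probability of measuring |1011> is 1/4.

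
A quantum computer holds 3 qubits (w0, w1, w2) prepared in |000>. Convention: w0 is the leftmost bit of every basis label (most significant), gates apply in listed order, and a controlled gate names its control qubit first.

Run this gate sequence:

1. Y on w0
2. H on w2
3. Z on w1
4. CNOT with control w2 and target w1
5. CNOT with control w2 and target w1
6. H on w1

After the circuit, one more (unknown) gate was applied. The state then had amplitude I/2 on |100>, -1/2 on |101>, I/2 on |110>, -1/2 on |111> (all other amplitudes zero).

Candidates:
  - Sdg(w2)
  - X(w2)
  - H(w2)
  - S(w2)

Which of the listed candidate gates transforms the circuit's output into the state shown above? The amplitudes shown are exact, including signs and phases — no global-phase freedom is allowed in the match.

The unique candidate consistent with the amplitudes is S(w2).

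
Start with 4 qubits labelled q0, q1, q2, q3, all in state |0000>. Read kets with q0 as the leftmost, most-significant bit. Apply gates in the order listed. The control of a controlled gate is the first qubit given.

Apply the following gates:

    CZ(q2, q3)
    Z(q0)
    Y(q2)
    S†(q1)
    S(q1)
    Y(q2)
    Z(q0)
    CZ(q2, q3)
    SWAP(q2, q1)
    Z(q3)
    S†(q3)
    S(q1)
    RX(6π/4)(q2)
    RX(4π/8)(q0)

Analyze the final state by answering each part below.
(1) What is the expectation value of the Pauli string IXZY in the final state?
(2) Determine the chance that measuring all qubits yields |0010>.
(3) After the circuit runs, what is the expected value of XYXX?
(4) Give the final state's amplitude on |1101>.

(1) The expectation value of IXZY is 0. Key observation: gates 1-8 undo each other exactly, leaving only the rest of the circuit to track.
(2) A full measurement returns |0010> with probability 1/4.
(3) In the final state, XYXX has expectation 0.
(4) The amplitude on |1101> is 0.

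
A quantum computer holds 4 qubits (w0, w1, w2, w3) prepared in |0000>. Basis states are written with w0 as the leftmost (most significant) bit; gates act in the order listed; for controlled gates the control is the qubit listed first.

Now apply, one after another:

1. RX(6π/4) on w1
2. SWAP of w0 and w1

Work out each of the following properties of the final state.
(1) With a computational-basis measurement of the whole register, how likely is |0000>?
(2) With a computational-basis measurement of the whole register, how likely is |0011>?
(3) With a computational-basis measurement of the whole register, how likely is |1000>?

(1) Outcome |0000> occurs with probability 1/2.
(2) A full measurement returns |0011> with probability 0.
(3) The probability of measuring |1000> is 1/2.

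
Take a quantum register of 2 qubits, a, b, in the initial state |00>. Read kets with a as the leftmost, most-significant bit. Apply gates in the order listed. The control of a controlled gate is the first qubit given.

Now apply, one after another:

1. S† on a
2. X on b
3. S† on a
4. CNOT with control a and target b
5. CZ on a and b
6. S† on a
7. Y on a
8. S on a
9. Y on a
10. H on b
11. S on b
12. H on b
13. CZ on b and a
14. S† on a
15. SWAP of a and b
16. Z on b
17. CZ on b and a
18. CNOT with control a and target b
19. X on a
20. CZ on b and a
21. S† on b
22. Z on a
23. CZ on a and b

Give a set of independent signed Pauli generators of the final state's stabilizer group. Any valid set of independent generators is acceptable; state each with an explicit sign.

The stabilizer group can be generated by -XX, -ZZ, among other valid generating sets.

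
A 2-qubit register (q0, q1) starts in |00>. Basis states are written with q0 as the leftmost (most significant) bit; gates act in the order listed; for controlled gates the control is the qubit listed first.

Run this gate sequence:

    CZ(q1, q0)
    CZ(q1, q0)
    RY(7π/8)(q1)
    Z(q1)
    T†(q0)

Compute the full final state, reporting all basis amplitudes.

The final amplitudes are cos(7*pi/16) on |00>, -cos(pi/16) on |01>, 0 on |10>, 0 on |11>. Key observation: steps 1-2 multiply out to the identity, so the circuit reduces to the remaining gates.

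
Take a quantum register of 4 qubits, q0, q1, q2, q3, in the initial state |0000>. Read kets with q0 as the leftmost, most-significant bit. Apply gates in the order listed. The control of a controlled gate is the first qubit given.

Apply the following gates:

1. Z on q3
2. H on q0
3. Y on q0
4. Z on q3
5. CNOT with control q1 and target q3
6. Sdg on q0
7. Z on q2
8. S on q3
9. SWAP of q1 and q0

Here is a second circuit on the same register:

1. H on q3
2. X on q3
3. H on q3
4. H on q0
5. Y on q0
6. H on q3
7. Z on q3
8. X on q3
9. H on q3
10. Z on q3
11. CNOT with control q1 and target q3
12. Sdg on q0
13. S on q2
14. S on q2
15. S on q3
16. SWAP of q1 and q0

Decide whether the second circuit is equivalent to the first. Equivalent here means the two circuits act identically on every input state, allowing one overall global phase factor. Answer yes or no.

No, they are not equivalent — no single phase factor reconciles the two unitaries.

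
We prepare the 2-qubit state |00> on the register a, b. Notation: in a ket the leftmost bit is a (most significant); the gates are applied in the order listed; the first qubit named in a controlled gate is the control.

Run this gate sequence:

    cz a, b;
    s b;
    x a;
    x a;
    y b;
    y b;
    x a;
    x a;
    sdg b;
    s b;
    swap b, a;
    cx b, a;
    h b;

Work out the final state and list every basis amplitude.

After the circuit, the state carries amplitude sqrt(2)/2 on |00>, sqrt(2)/2 on |01>, 0 on |10>, 0 on |11>.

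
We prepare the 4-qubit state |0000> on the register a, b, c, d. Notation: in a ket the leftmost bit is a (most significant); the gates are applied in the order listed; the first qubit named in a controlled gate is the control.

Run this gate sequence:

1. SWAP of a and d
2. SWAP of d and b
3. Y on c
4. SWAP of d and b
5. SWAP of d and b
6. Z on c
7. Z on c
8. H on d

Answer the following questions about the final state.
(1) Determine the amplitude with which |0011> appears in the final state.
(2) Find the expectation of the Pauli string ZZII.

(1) |0011> carries amplitude sqrt(2)*I/2 in the final state. Key observation: gates 4-5 undo each other exactly, leaving only the rest of the circuit to track.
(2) The expectation value of ZZII is 1.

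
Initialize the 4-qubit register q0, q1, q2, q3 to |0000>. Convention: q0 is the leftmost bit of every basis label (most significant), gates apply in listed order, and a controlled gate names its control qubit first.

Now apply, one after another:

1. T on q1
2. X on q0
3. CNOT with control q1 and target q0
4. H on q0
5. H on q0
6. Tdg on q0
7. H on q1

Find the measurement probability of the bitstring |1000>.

The probability of measuring |1000> is 1/2. Key observation: gates 4-5 undo each other exactly, leaving only the rest of the circuit to track.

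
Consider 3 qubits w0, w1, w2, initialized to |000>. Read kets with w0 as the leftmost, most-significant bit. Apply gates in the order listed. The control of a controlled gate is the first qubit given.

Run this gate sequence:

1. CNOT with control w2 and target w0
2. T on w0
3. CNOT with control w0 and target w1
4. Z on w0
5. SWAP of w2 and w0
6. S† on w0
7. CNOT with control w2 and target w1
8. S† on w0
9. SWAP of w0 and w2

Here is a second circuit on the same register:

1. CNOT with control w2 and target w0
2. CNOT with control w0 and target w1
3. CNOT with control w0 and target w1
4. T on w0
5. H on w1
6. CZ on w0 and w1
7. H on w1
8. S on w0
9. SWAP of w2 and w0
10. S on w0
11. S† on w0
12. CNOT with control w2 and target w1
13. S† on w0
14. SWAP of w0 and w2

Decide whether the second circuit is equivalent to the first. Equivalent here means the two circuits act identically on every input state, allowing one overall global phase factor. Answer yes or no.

No — the two circuits implement different unitaries, even allowing a global phase.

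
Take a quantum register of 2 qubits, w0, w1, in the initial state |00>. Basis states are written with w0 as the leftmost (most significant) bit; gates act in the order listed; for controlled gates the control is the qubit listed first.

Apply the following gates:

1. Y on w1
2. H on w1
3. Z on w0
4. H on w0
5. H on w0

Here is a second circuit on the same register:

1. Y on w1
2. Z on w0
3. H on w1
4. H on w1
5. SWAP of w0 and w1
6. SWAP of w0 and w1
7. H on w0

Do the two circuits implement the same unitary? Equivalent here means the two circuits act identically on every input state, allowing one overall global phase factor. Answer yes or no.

No — the two circuits implement different unitaries, even allowing a global phase.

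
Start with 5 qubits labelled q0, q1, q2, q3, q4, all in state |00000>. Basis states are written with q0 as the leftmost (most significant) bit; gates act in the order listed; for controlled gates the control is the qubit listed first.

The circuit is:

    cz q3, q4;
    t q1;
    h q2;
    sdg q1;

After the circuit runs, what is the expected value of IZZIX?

The observable IZZIX averages to 0.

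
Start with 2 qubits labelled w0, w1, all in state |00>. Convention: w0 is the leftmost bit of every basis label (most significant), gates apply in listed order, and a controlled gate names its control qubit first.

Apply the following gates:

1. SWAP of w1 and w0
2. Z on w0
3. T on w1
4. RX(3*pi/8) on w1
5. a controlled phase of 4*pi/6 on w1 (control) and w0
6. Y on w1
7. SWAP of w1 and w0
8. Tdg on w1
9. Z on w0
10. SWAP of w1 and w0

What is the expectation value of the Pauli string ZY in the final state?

The observable ZY averages to sqrt(sqrt(2) + 2)/2.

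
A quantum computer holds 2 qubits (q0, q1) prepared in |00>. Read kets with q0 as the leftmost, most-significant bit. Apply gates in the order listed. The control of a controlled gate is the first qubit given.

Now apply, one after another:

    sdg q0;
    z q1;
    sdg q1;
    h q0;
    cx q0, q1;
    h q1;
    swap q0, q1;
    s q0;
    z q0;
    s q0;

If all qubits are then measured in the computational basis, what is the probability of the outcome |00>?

The probability of measuring |00> is 1/4.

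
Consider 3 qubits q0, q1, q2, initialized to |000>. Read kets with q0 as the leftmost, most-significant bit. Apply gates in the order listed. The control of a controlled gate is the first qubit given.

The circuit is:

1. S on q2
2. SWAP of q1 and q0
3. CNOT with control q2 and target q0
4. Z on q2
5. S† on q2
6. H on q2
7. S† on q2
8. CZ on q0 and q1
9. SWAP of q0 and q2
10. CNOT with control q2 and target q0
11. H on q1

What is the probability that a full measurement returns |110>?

Outcome |110> occurs with probability 1/4.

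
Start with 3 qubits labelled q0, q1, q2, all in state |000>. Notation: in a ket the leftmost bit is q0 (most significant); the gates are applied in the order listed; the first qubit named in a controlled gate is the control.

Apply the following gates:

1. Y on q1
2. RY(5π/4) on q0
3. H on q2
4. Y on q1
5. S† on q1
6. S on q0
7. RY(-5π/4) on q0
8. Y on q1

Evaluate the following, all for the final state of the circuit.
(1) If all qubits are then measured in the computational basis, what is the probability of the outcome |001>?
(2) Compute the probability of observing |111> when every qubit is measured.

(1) The probability of measuring |001> is 0.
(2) A full measurement returns |111> with probability 1/8.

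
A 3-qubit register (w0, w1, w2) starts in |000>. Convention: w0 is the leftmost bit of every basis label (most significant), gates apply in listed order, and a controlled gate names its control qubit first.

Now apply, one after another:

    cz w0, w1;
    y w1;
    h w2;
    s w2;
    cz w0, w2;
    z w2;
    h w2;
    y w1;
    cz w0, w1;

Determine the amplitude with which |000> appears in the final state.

|000> carries amplitude 1/2 - I/2 in the final state.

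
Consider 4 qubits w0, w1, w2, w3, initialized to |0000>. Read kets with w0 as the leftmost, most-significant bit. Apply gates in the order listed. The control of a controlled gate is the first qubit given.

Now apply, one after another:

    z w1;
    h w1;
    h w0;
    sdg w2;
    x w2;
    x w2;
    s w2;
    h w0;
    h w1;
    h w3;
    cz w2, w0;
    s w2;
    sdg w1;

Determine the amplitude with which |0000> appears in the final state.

|0000> carries amplitude sqrt(2)/2 in the final state. Key observation: the block from step 2 through step 9 cancels to the identity and can be dropped.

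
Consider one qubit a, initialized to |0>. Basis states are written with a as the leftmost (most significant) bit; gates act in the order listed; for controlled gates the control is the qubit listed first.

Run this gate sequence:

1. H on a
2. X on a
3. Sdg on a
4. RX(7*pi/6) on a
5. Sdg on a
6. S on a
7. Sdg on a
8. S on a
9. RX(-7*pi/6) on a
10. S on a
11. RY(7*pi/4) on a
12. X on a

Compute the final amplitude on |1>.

|1> carries amplitude sqrt(2)*(-sqrt(sqrt(2) + 2) - sqrt(2 - sqrt(2)))/4 in the final state.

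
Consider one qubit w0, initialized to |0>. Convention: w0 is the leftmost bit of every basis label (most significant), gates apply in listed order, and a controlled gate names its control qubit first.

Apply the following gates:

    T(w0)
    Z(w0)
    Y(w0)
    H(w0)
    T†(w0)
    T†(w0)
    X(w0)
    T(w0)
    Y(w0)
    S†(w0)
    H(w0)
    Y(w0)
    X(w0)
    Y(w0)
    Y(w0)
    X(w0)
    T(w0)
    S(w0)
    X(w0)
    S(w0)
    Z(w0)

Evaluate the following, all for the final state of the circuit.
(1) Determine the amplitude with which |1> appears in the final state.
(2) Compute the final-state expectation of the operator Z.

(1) |1> carries amplitude -1/2 - exp(I*pi/4)/2 in the final state. Key observation: steps 13-16 multiply out to the identity, so the circuit reduces to the remaining gates.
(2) The expectation value of Z is -sqrt(2)/2.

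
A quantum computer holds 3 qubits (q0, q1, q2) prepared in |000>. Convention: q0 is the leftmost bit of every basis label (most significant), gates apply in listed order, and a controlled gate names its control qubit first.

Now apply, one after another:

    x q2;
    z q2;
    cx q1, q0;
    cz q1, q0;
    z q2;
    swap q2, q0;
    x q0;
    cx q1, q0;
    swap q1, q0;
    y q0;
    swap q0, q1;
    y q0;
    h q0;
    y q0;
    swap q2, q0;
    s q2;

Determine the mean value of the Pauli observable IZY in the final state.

In the final state, IZY has expectation -1.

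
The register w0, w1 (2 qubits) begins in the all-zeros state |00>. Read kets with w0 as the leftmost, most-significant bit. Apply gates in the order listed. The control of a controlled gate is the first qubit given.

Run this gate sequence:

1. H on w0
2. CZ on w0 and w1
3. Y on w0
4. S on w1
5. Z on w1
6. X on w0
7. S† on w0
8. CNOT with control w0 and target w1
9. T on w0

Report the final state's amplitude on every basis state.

The final amplitudes are sqrt(2)*I/2 on |00>, 0 on |01>, 0 on |10>, -sqrt(2)*exp(I*pi/4)/2 on |11>.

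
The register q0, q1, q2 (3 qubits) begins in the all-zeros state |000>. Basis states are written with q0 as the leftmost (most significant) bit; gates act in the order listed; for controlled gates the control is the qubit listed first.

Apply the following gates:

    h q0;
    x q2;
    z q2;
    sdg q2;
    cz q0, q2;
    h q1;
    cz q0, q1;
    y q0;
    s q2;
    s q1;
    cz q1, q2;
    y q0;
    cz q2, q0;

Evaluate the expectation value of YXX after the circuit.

The observable YXX averages to 0.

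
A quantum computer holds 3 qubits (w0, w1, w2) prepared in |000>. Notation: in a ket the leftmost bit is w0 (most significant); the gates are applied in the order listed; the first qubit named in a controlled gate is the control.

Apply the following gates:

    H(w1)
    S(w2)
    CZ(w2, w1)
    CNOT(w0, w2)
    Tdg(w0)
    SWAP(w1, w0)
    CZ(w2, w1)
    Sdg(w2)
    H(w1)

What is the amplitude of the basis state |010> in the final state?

The final state's coefficient on |010> equals 1/2.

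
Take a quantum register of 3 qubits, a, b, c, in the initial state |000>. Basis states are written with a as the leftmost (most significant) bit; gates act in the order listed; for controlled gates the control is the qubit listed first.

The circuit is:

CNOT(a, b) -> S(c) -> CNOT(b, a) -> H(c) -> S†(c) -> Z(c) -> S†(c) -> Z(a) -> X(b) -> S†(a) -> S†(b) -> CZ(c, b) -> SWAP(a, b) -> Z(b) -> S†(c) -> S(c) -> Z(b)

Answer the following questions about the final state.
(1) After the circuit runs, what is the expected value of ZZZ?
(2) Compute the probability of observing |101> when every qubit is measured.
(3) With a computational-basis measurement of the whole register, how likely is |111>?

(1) The observable ZZZ averages to 0.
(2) The probability of measuring |101> is 1/2.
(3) Outcome |111> occurs with probability 0.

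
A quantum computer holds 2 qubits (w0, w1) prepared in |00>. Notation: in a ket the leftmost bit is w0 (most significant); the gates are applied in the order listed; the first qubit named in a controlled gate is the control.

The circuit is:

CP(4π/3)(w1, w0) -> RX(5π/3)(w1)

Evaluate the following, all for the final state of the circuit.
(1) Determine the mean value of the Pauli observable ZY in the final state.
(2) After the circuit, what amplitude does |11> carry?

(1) The expectation value of ZY is sqrt(3)/2.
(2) |11> carries amplitude 0 in the final state.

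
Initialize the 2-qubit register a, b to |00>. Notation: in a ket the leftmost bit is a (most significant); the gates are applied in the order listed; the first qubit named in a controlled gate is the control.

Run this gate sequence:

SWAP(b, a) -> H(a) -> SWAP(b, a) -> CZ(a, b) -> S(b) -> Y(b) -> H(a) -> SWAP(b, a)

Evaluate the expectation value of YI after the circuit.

In the final state, YI has expectation 1.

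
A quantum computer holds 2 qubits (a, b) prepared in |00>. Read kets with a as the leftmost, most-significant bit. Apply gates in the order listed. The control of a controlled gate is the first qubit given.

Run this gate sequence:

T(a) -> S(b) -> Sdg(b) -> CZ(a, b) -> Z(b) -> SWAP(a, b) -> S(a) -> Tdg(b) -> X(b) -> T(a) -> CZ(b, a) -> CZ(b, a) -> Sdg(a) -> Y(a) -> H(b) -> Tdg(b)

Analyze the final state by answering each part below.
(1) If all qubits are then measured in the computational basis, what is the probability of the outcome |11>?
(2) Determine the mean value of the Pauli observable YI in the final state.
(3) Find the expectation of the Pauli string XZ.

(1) A full measurement returns |11> with probability 1/2. Key observation: gates 2-3 undo each other exactly, leaving only the rest of the circuit to track.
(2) The expectation value of YI is 0.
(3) In the final state, XZ has expectation 0.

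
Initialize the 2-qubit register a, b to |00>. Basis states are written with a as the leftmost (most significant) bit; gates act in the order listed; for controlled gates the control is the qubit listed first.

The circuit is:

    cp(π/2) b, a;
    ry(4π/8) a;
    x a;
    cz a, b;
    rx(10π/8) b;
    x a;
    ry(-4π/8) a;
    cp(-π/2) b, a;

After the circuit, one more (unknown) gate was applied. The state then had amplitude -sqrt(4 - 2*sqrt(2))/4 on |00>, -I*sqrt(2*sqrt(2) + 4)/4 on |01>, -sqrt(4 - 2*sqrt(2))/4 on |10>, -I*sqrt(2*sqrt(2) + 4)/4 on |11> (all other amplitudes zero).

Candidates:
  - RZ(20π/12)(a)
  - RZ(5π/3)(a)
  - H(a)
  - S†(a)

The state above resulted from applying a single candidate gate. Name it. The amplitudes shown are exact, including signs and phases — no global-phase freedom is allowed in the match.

The applied gate was H(a).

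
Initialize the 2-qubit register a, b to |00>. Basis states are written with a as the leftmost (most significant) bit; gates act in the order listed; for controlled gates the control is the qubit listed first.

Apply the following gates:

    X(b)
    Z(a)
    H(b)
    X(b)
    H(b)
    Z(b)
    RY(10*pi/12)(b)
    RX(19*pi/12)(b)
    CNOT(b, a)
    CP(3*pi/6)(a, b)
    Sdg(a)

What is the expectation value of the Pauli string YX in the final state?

The observable YX averages to sqrt(6)/8 + 3*sqrt(2)/8. Key observation: steps 3-6 multiply out to the identity, so the circuit reduces to the remaining gates.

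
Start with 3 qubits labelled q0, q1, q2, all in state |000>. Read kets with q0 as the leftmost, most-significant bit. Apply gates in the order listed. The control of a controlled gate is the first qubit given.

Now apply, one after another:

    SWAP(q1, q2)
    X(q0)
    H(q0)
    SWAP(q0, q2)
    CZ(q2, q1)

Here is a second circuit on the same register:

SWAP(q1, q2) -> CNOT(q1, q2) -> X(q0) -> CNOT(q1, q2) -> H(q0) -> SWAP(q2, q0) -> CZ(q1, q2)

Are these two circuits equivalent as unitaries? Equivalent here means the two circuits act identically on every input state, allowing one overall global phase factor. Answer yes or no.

Yes, they are equivalent — the unitaries differ by at most a global phase.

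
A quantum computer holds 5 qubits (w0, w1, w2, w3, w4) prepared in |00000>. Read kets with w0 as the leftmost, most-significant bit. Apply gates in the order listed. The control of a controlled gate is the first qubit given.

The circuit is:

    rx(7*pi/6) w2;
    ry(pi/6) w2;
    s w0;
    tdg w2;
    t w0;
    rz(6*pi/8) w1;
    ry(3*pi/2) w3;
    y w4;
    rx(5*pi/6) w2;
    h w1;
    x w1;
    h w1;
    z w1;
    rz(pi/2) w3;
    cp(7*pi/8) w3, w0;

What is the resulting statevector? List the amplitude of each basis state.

The resulting statevector has amplitude (-sqrt(3) + 1 - 3*sqrt(3)*I - 5*I - (-1 + sqrt(3) - I + sqrt(3)*I)*exp(I*pi/4))*exp(I*pi/8)/16 on |00001>, (-1 + sqrt(3) + (-1 + sqrt(3) - I + sqrt(3)*I)*exp(I*pi/4) + 5*I + 3*sqrt(3)*I)*exp(5*I*pi/8)/16 on |00011>, ((-sqrt(3) - 1 + I + sqrt(3)*I)*exp(I*pi/4) + 1 + sqrt(3) - 3*sqrt(3)*I + 5*I)*exp(I*pi/8)/16 on |00101>, (-sqrt(3) - 1 - (-sqrt(3) - 1 + I + sqrt(3)*I)*exp(I*pi/4) - 5*I + 3*sqrt(3)*I)*exp(5*I*pi/8)/16 on |00111>, and 0 on every other basis state.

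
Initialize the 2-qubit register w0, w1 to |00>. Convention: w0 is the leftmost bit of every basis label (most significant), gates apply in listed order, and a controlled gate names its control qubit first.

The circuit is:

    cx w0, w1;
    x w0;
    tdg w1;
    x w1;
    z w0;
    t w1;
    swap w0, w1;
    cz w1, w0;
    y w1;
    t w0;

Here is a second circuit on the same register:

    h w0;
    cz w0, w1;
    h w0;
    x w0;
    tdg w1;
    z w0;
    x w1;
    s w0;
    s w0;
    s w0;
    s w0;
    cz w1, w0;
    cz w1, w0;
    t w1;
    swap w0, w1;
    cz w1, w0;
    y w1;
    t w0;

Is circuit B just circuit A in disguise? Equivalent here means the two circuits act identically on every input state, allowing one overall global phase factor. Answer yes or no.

No: there is an input state on which the two circuits produce genuinely different outputs (not merely differing by a phase).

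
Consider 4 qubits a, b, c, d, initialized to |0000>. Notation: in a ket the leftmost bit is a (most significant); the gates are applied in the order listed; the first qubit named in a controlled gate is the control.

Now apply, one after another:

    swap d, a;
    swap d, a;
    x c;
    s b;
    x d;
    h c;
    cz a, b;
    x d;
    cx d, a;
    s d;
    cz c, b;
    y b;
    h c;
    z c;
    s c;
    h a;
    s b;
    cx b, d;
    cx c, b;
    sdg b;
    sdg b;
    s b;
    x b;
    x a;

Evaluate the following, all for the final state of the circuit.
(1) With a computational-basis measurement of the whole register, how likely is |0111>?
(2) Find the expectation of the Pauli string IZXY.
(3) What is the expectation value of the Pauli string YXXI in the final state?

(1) A full measurement returns |0111> with probability 1/2.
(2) The observable IZXY averages to 0.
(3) In the final state, YXXI has expectation 0.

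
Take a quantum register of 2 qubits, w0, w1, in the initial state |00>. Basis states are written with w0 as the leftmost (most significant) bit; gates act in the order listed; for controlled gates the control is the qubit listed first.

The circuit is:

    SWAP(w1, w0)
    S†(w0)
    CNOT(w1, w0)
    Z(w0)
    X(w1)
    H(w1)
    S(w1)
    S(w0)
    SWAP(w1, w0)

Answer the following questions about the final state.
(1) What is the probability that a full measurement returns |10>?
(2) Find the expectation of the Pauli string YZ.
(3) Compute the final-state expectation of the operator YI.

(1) The probability of measuring |10> is 1/2.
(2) The expectation value of YZ is -1.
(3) The expectation value of YI is -1.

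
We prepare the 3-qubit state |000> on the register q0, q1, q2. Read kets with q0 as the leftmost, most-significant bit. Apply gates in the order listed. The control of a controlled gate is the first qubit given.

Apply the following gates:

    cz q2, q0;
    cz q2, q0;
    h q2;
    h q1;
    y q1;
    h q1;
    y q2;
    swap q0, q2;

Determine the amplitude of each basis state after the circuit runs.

After the circuit, the state carries amplitude -sqrt(2)/2 on |010>, sqrt(2)/2 on |110>, and 0 on every other basis state. Key observation: the block from step 1 through step 2 cancels to the identity and can be dropped.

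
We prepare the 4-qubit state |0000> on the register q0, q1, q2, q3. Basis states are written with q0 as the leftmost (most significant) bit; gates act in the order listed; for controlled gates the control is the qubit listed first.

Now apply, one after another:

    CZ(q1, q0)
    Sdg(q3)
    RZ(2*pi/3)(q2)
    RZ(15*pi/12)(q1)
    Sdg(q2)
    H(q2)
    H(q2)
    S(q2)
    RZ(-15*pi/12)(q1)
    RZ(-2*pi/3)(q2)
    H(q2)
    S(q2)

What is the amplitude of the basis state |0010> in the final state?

The amplitude on |0010> is sqrt(2)*I/2.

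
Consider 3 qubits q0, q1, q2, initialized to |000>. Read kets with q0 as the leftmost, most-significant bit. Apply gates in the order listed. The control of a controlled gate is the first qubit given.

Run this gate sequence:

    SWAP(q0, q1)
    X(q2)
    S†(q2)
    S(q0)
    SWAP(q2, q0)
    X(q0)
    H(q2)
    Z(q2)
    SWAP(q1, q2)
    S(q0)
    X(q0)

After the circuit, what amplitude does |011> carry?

The final state's coefficient on |011> equals 0.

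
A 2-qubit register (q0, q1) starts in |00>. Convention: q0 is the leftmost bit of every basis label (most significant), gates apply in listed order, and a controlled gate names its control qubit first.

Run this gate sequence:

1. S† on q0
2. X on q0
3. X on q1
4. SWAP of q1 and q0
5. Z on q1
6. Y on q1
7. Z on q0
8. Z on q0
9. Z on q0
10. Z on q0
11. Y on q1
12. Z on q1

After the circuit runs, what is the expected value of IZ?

In the final state, IZ has expectation -1.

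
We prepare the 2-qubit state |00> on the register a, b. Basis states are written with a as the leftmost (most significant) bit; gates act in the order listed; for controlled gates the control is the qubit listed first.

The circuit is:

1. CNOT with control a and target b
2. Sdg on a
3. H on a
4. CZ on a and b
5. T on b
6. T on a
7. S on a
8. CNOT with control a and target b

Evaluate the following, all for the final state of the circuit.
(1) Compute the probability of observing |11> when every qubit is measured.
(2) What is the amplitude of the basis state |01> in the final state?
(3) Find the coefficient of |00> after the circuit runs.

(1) Outcome |11> occurs with probability 1/2.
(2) |01> carries amplitude 0 in the final state.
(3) The amplitude on |00> is sqrt(2)/2.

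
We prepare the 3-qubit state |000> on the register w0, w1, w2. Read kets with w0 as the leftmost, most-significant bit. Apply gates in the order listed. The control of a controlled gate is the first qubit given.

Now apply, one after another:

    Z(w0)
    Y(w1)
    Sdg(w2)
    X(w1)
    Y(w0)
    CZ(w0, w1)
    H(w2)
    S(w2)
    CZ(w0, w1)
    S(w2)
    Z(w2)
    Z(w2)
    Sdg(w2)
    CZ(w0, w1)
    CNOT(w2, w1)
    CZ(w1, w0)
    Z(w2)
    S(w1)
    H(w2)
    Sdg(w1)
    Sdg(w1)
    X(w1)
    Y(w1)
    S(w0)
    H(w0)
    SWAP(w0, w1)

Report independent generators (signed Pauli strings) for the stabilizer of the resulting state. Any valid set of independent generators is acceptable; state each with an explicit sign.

One valid set of independent stabilizer generators is -XIZ, -IXI, +ZIX (any independent generating set of the same group is equally correct). Key observation: the block from step 9 through step 14 cancels to the identity and can be dropped.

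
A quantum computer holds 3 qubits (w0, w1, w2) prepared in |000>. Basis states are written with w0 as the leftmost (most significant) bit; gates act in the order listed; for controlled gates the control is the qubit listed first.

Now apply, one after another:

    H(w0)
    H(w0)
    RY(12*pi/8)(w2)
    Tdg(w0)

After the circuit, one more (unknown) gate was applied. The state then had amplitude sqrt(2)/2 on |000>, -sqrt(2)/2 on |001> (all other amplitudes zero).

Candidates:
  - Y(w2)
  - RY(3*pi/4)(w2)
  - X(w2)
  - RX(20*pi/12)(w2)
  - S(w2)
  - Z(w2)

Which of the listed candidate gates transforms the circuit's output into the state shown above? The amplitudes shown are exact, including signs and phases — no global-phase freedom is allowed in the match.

The unique candidate consistent with the amplitudes is X(w2). Key observation: steps 1-2 multiply out to the identity, so the circuit reduces to the remaining gates.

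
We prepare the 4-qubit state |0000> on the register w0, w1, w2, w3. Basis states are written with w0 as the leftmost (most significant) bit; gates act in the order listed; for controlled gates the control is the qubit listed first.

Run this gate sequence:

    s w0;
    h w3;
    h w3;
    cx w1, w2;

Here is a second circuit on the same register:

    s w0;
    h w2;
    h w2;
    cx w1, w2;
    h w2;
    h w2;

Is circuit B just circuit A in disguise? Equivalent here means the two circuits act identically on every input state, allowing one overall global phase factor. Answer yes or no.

Yes: on every input state the two circuits agree up to one overall phase factor.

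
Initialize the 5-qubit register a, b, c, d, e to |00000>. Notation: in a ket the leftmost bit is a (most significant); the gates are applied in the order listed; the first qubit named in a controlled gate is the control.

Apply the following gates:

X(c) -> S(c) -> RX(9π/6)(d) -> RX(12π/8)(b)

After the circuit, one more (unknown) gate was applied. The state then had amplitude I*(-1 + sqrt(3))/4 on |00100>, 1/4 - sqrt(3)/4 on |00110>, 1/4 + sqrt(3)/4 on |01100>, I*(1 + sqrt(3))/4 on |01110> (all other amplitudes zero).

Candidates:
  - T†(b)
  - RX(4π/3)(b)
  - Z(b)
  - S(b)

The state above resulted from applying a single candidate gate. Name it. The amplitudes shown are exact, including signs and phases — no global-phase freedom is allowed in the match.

It was RX(4π/3)(b) that produced the state shown.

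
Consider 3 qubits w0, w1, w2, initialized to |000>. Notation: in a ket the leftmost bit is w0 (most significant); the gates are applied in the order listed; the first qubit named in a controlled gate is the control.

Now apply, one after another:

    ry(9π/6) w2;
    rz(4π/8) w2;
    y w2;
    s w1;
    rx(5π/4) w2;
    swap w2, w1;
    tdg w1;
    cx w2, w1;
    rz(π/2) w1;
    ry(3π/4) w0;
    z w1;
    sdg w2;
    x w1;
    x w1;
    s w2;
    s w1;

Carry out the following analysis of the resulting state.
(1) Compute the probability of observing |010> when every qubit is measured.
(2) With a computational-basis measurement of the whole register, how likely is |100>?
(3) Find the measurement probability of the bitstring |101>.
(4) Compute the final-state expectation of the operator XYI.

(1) Outcome |010> occurs with probability 3/8 - sqrt(2)/4. Key observation: steps 12-15 multiply out to the identity, so the circuit reduces to the remaining gates.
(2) A full measurement returns |100> with probability sqrt(2)/4 + 3/8.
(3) Outcome |101> occurs with probability 0.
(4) In the final state, XYI has expectation sqrt(2)/4.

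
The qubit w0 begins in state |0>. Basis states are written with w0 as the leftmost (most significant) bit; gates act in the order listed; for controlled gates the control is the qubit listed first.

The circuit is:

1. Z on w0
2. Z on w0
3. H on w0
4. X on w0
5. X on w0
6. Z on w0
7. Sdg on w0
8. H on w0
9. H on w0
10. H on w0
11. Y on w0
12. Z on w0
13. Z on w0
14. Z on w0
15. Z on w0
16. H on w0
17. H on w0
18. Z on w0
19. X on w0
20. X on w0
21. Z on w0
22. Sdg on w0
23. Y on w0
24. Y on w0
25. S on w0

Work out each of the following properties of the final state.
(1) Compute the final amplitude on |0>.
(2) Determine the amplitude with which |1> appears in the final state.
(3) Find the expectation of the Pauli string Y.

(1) |0> carries amplitude -1/2 - I/2 in the final state. Key observation: the block from step 9 through step 10 cancels to the identity and can be dropped.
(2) The amplitude on |1> is -1/2 + I/2.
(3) In the final state, Y has expectation -1.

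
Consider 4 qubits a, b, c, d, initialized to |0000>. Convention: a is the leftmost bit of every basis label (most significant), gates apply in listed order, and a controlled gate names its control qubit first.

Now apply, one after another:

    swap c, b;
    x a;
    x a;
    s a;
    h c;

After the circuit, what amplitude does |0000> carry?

The final state's coefficient on |0000> equals sqrt(2)/2. Key observation: gates 2-3 undo each other exactly, leaving only the rest of the circuit to track.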